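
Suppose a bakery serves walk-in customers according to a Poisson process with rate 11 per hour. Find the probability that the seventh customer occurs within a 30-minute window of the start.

Over the interval, μ = 11 × 0.5 = 5.5 (a 30-minute window = 0.5 hours).
The seventh arrival falls in the interval iff at least 7 events occur there: P(S_7 ≤ t) = P(N ≥ 7) = 1 − P(N ≤ 6) ≈ 0.3140.

0.3140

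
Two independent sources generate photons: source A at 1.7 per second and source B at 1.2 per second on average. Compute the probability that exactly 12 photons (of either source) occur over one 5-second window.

Independent Poisson processes superpose: combined rate λ = 1.7 + 1.2 = 2.9 per second.
Over the interval, μ = 2.9 × 5 = 14.5 (a 5-second window = 5 seconds).
P(N = 12) = e^(−14.5) · 14.5^12/12! ≈ 0.0910.

0.0910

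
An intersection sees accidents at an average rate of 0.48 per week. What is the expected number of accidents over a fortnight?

E[N] = λt = 0.48 × 2 = 0.96 (a fortnight = 2 weeks).

0.96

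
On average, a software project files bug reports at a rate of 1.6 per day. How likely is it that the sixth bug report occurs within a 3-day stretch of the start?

Over the interval, μ = 1.6 × 3 = 4.8 (a 3-day stretch = 3 days).
The sixth arrival falls in the interval iff at least 6 events occur there: P(S_6 ≤ t) = P(N ≥ 6) = 1 − P(N ≤ 5) ≈ 0.3490.

0.3490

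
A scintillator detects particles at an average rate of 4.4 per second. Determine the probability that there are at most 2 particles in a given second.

With mean μ = 4.4 per second,
P(N ≤ 2) = Σ_{j=0}^{2} e^(−μ) μ^j/j! ≈ 0.1851.

0.1851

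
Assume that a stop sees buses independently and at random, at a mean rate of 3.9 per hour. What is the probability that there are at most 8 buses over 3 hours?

0.1757

Over the interval, μ = 3.9 × 3 = 11.7 (3 hours).
P(N ≤ 8) = Σ_{j=0}^{8} e^(−μ) μ^j/j! ≈ 0.1757.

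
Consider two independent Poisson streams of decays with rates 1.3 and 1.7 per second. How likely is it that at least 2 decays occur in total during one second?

Independent Poisson processes superpose: combined rate λ = 1.3 + 1.7 = 3 per second.
So μ = 3.
P(N ≥ 2) = 1 − P(N ≤ 1) ≈ 0.8009.

0.8009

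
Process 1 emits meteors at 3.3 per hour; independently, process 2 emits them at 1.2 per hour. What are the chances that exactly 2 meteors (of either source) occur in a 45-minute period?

Independent Poisson processes superpose: combined rate λ = 3.3 + 1.2 = 4.5 per hour.
Over the interval, μ = 4.5 × 0.75 = 3.375 (a 45-minute period = 0.75 hours).
P(N = 2) = e^(−3.375) · 3.375^2/2! ≈ 0.1949.

0.1949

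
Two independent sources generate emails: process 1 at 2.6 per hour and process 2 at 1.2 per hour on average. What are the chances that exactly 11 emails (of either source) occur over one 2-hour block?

0.0613

Independent Poisson processes superpose: combined rate λ = 2.6 + 1.2 = 3.8 per hour.
Over the interval, μ = 3.8 × 2 = 7.6 (a 2-hour block = 2 hours).
P(N = 11) = e^(−7.6) · 7.6^11/11! ≈ 0.0613.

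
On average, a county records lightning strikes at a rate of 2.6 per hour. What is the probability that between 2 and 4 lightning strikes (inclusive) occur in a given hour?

0.6100

With mean μ = 2.6 per hour,
P(2 ≤ N ≤ 4) = Σ_{j=2}^{4} e^(−2.6) · 2.6^j/j! ≈ 0.6100.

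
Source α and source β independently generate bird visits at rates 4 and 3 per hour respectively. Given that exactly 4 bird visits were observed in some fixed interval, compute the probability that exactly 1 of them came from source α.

Given the total, each event is independently from source α with probability p = λ_α/(λ_α+λ_β) = 4/7 ≈ 0.5714.
So K ~ Binomial(4, 4/7): P(K = 1) = C(4,1) · (4/7)^1 · (3/7)^3 ≈ 0.1799.

0.1799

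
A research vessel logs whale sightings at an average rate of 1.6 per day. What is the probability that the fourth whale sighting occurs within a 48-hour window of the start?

Over the interval, μ = 1.6 × 2 = 3.2 (a 48-hour window = 2 days).
The fourth arrival falls in the interval iff at least 4 events occur there: P(S_4 ≤ t) = P(N ≥ 4) = 1 − P(N ≤ 3) ≈ 0.3975.

0.3975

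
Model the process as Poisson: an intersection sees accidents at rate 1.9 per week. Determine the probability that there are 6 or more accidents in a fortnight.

Over the interval, μ = 1.9 × 2 = 3.8 (a fortnight = 2 weeks).
P(N ≥ 6) = 1 − P(N ≤ 5) = 1 − Σ_{j=0}^{5} e^(−μ) μ^j/j! ≈ 0.1844.

0.1844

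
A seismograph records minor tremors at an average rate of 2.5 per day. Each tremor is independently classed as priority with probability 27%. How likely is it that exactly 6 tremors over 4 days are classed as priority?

Thinning: the tremors that are classed as priority themselves form a Poisson process with rate 0.27 × 2.5 = 0.675 per day.
Over the interval, μ = 0.675 × 4 = 2.7 (4 days).
P(N = 6) = e^(−2.7) · 2.7^6/6! ≈ 0.0362.

0.0362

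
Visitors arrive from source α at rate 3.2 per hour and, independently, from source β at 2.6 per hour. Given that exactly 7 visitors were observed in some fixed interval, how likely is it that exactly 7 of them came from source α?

Given the total, each event is independently from source α with probability p = λ_α/(λ_α+λ_β) = 3.2/5.8 ≈ 0.5517.
So K ~ Binomial(7, 3.2/5.8): P(K = 7) = C(7,7) · (3.2/5.8)^7 · (2.6/5.8)^0 ≈ 0.0156.

0.0156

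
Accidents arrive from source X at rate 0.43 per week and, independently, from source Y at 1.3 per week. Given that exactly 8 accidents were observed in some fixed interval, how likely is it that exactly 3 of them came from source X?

Given the total, each event is independently from source X with probability p = λ_X/(λ_X+λ_Y) = 0.43/1.73 ≈ 0.2486.
So K ~ Binomial(8, 0.43/1.73): P(K = 3) = C(8,3) · (0.43/1.73)^3 · (1.3/1.73)^5 ≈ 0.2060.

0.2060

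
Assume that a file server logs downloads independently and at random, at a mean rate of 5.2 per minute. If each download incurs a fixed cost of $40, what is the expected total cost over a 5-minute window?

$1040

E[N] = 5.2 × 5 = 26 (a 5-minute window = 5 minutes); E[cost] = 26 × $40 = $1040.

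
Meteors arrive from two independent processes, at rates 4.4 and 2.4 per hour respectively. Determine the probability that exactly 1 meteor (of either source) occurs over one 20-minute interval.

0.2350

Independent Poisson processes superpose: combined rate λ = 4.4 + 2.4 = 6.8 per hour.
Over the interval, μ = 6.8 × 1/3 ≈ 2.26667 (a 20-minute interval = 1/3 hours).
P(N = 1) = e^(−2.26667) · 2.26667^1/1! ≈ 0.2350.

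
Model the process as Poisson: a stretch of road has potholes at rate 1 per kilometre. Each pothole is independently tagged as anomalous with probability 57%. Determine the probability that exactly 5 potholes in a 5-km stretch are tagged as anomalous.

0.0906

Thinning: the potholes that are tagged as anomalous themselves form a Poisson process with rate 0.57 × 1 = 0.57 per kilometre.
Over the interval, μ = 0.57 × 5 = 2.85 (a 5-km stretch = 5 kilometres).
P(N = 5) = e^(−2.85) · 2.85^5/5! ≈ 0.0906.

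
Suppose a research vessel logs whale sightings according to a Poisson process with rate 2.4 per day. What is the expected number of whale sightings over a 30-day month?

72

E[N] = λt = 2.4 × 30 = 72 (a 30-day month = 30 days).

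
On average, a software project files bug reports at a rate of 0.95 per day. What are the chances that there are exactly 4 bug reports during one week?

0.1054

Over the interval, μ = 0.95 × 7 = 6.65 (a week = 7 days).
P(N = 4) = e^(−μ) μ^4/4! = e^(−6.65) · 6.65^4/24 ≈ 0.1054.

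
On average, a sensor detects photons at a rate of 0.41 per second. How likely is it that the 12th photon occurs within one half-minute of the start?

Over the interval, μ = 0.41 × 30 = 12.3 (a half-minute = 30 seconds).
The 12th arrival falls in the interval iff at least 12 events occur there: P(S_12 ≤ t) = P(N ≥ 12) = 1 − P(N ≤ 11) ≈ 0.5722.

0.5722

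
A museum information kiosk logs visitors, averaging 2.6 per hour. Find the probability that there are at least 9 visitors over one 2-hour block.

Over the interval, μ = 2.6 × 2 = 5.2 (a 2-hour block = 2 hours).
P(N ≥ 9) = 1 − P(N ≤ 8) = 1 − Σ_{j=0}^{8} e^(−μ) μ^j/j! ≈ 0.0819.

0.0819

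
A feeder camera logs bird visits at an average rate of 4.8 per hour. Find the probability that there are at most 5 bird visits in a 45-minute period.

0.8441

Over the interval, μ = 4.8 × 0.75 = 3.6 (a 45-minute period = 0.75 hours).
P(N ≤ 5) = Σ_{j=0}^{5} e^(−μ) μ^j/j! ≈ 0.8441.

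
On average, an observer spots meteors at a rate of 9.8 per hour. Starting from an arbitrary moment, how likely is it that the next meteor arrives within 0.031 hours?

Inter-arrival times are exponential with rate λ = 9.8 per hour.
P(T ≤ 0.031) = 1 − e^(−λt) = 1 − e^(−9.8 × 0.031) = 1 − e^(−0.3038) ≈ 0.2620.

0.2620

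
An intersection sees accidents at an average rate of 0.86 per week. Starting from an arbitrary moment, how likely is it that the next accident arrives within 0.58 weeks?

0.3927

Inter-arrival times are exponential with rate λ = 0.86 per week.
P(T ≤ 0.58) = 1 − e^(−λt) = 1 − e^(−0.86 × 0.58) = 1 − e^(−0.4988) ≈ 0.3927.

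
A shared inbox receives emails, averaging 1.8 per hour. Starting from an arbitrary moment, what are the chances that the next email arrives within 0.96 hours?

0.8224

Inter-arrival times are exponential with rate λ = 1.8 per hour.
P(T ≤ 0.96) = 1 − e^(−λt) = 1 − e^(−1.8 × 0.96) = 1 − e^(−1.728) ≈ 0.8224.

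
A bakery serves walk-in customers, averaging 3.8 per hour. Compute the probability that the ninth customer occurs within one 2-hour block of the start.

0.3518

Over the interval, μ = 3.8 × 2 = 7.6 (a 2-hour block = 2 hours).
The ninth arrival falls in the interval iff at least 9 events occur there: P(S_9 ≤ t) = P(N ≥ 9) = 1 − P(N ≤ 8) ≈ 0.3518.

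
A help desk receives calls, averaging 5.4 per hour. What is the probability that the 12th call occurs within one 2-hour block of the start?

0.3969

Over the interval, μ = 5.4 × 2 = 10.8 (a 2-hour block = 2 hours).
The 12th arrival falls in the interval iff at least 12 events occur there: P(S_12 ≤ t) = P(N ≥ 12) = 1 − P(N ≤ 11) ≈ 0.3969.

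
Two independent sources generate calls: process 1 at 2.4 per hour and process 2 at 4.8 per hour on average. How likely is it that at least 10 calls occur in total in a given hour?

Independent Poisson processes superpose: combined rate λ = 2.4 + 4.8 = 7.2 per hour.
So μ = 7.2.
P(N ≥ 10) = 1 − P(N ≤ 9) ≈ 0.1904.

0.1904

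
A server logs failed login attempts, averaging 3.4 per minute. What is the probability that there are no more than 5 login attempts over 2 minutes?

Over the interval, μ = 3.4 × 2 = 6.8 (2 minutes).
P(N ≤ 5) = Σ_{j=0}^{5} e^(−μ) μ^j/j! ≈ 0.3270.

0.3270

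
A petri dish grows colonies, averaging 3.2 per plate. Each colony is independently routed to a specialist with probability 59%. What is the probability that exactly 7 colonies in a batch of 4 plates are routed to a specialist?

Thinning: the colonies that are routed to a specialist themselves form a Poisson process with rate 0.59 × 3.2 = 1.888 per plate.
Over the interval, μ = 1.888 × 4 = 7.552 (a batch of 4 plates = 4 plates).
P(N = 7) = e^(−7.552) · 7.552^7/7! ≈ 0.1460.

0.1460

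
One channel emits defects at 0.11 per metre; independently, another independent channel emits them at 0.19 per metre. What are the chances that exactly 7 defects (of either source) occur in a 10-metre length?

0.0216

Independent Poisson processes superpose: combined rate λ = 0.11 + 0.19 = 0.3 per metre.
Over the interval, μ = 0.3 × 10 = 3 (a 10-metre length = 10 metres).
P(N = 7) = e^(−3) · 3^7/7! ≈ 0.0216.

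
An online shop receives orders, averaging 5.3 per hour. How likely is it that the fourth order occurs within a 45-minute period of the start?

0.5616

Over the interval, μ = 5.3 × 0.75 = 3.975 (a 45-minute period = 0.75 hours).
The fourth arrival falls in the interval iff at least 4 events occur there: P(S_4 ≤ t) = P(N ≥ 4) = 1 − P(N ≤ 3) ≈ 0.5616.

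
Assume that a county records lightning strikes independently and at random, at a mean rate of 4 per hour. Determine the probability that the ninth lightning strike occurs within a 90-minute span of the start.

0.1528

Over the interval, μ = 4 × 1.5 = 6 (a 90-minute span = 1.5 hours).
The ninth arrival falls in the interval iff at least 9 events occur there: P(S_9 ≤ t) = P(N ≥ 9) = 1 − P(N ≤ 8) ≈ 0.1528.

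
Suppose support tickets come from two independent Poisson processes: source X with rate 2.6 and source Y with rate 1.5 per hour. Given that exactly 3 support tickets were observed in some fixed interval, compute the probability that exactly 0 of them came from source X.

0.0490

Given the total, each event is independently from source X with probability p = λ_X/(λ_X+λ_Y) = 2.6/4.1 ≈ 0.6341.
So K ~ Binomial(3, 2.6/4.1): P(K = 0) = C(3,0) · (2.6/4.1)^0 · (1.5/4.1)^3 ≈ 0.0490.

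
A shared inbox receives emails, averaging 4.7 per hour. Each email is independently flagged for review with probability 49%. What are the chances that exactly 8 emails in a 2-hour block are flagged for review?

0.0502

Thinning: the emails that are flagged for review themselves form a Poisson process with rate 0.49 × 4.7 = 2.303 per hour.
Over the interval, μ = 2.303 × 2 = 4.606 (a 2-hour block = 2 hours).
P(N = 8) = e^(−4.606) · 4.606^8/8! ≈ 0.0502.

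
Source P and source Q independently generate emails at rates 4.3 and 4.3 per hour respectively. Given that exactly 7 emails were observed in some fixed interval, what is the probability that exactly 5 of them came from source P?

0.1641

Given the total, each event is independently from source P with probability p = λ_P/(λ_P+λ_Q) = 4.3/8.6 = 0.5000.
So K ~ Binomial(7, 4.3/8.6): P(K = 5) = C(7,5) · (4.3/8.6)^5 · (4.3/8.6)^2 ≈ 0.1641.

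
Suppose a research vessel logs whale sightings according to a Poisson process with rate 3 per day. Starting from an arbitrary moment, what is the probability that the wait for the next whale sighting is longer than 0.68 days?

The wait for the next event is exponential with rate λ = 3 per day.
P(T > 0.68) = e^(−λt) = e^(−3 × 0.68) = e^(−2.04) ≈ 0.1300.

0.1300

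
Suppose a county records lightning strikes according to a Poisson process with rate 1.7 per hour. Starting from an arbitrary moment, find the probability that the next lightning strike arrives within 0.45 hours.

0.5347

Inter-arrival times are exponential with rate λ = 1.7 per hour.
P(T ≤ 0.45) = 1 − e^(−λt) = 1 − e^(−1.7 × 0.45) = 1 − e^(−0.765) ≈ 0.5347.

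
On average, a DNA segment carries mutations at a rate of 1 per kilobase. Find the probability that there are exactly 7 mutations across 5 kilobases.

Over the interval, μ = 1 × 5 = 5 (5 kilobases).
P(N = 7) = e^(−μ) μ^7/7! = e^(−5) · 5^7/5040 ≈ 0.1044.

0.1044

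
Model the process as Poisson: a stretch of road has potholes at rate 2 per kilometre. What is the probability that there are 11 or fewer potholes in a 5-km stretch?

0.6968

Over the interval, μ = 2 × 5 = 10 (a 5-km stretch = 5 kilometres).
P(N ≤ 11) = Σ_{j=0}^{11} e^(−μ) μ^j/j! ≈ 0.6968.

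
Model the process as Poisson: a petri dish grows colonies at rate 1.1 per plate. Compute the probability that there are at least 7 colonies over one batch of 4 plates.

Over the interval, μ = 1.1 × 4 = 4.4 (a batch of 4 plates = 4 plates).
P(N ≥ 7) = 1 − P(N ≤ 6) = 1 − Σ_{j=0}^{6} e^(−μ) μ^j/j! ≈ 0.1564.

0.1564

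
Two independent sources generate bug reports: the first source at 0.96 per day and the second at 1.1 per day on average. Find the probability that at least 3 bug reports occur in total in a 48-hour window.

0.7790

Independent Poisson processes superpose: combined rate λ = 0.96 + 1.1 = 2.06 per day.
Over the interval, μ = 2.06 × 2 = 4.12 (a 48-hour window = 2 days).
P(N ≥ 3) = 1 − P(N ≤ 2) ≈ 0.7790.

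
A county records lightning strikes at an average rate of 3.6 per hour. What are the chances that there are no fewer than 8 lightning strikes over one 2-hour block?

0.4311

Over the interval, μ = 3.6 × 2 = 7.2 (a 2-hour block = 2 hours).
P(N ≥ 8) = 1 − P(N ≤ 7) = 1 − Σ_{j=0}^{7} e^(−μ) μ^j/j! ≈ 0.4311.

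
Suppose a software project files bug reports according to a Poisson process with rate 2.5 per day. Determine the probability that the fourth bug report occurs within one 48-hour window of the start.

0.7350

Over the interval, μ = 2.5 × 2 = 5 (a 48-hour window = 2 days).
The fourth arrival falls in the interval iff at least 4 events occur there: P(S_4 ≤ t) = P(N ≥ 4) = 1 − P(N ≤ 3) ≈ 0.7350.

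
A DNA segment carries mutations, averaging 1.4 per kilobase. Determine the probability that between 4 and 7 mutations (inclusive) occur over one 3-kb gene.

0.5407

Over the interval, μ = 1.4 × 3 = 4.2 (a 3-kb gene = 3 kilobases).
P(4 ≤ N ≤ 7) = Σ_{j=4}^{7} e^(−4.2) · 4.2^j/j! ≈ 0.5407.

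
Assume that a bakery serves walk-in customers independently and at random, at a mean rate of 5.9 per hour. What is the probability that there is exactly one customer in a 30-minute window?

Over the interval, μ = 5.9 × 0.5 = 2.95 (a 30-minute window = 0.5 hours).
P(N = 1) = e^(−μ) μ^1/1! = e^(−2.95) · 2.95^1/1 ≈ 0.1544.

0.1544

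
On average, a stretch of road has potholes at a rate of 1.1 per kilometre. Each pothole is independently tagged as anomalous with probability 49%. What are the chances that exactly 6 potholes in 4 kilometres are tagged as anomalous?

0.0162

Thinning: the potholes that are tagged as anomalous themselves form a Poisson process with rate 0.49 × 1.1 = 0.539 per kilometre.
Over the interval, μ = 0.539 × 4 = 2.156 (4 kilometres).
P(N = 6) = e^(−2.156) · 2.156^6/6! ≈ 0.0162.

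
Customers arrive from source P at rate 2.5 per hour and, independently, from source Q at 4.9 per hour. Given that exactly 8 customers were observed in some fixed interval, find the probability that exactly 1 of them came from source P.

Given the total, each event is independently from source P with probability p = λ_P/(λ_P+λ_Q) = 2.5/7.4 ≈ 0.3378.
So K ~ Binomial(8, 2.5/7.4): P(K = 1) = C(8,1) · (2.5/7.4)^1 · (4.9/7.4)^7 ≈ 0.1509.

0.1509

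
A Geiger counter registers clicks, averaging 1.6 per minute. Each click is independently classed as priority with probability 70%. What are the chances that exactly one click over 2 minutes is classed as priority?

Thinning: the clicks that are classed as priority themselves form a Poisson process with rate 0.7 × 1.6 = 1.12 per minute.
Over the interval, μ = 1.12 × 2 = 2.24 (2 minutes).
P(N = 1) = e^(−2.24) · 2.24^1/1! ≈ 0.2385.

0.2385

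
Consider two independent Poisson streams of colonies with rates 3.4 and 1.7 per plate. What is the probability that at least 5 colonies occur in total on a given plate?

Independent Poisson processes superpose: combined rate λ = 3.4 + 1.7 = 5.1 per plate.
So μ = 5.1.
P(N ≥ 5) = 1 − P(N ≤ 4) ≈ 0.5769.

0.5769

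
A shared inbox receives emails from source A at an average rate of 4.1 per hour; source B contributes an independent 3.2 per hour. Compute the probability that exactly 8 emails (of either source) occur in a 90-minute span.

Independent Poisson processes superpose: combined rate λ = 4.1 + 3.2 = 7.3 per hour.
Over the interval, μ = 7.3 × 1.5 = 10.95 (a 90-minute span = 1.5 hours).
P(N = 8) = e^(−10.95) · 10.95^8/8! ≈ 0.0900.

0.0900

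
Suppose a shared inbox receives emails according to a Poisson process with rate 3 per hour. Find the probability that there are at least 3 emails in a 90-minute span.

0.8264

Over the interval, μ = 3 × 1.5 = 4.5 (a 90-minute span = 1.5 hours).
P(N ≥ 3) = 1 − P(N ≤ 2) = 1 − Σ_{j=0}^{2} e^(−μ) μ^j/j! ≈ 0.8264.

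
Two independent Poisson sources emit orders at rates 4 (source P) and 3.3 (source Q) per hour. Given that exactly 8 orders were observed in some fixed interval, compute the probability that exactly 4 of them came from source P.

0.2635

Given the total, each event is independently from source P with probability p = λ_P/(λ_P+λ_Q) = 4/7.3 ≈ 0.5479.
So K ~ Binomial(8, 4/7.3): P(K = 4) = C(8,4) · (4/7.3)^4 · (3.3/7.3)^4 ≈ 0.2635.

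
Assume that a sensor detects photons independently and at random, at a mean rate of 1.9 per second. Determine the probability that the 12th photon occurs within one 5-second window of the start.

0.2480

Over the interval, μ = 1.9 × 5 = 9.5 (a 5-second window = 5 seconds).
The 12th arrival falls in the interval iff at least 12 events occur there: P(S_12 ≤ t) = P(N ≥ 12) = 1 − P(N ≤ 11) ≈ 0.2480.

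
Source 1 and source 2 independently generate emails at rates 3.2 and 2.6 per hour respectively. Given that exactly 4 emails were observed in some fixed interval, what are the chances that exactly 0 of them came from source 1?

Given the total, each event is independently from source 1 with probability p = λ_1/(λ_1+λ_2) = 3.2/5.8 ≈ 0.5517.
So K ~ Binomial(4, 3.2/5.8): P(K = 0) = C(4,0) · (3.2/5.8)^0 · (2.6/5.8)^4 ≈ 0.0404.

0.0404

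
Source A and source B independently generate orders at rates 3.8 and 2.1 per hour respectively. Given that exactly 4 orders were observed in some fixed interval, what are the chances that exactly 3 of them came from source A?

0.3804

Given the total, each event is independently from source A with probability p = λ_A/(λ_A+λ_B) = 3.8/5.9 ≈ 0.6441.
So K ~ Binomial(4, 3.8/5.9): P(K = 3) = C(4,3) · (3.8/5.9)^3 · (2.1/5.9)^1 ≈ 0.3804.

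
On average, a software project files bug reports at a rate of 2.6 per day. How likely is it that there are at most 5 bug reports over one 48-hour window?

0.5809

Over the interval, μ = 2.6 × 2 = 5.2 (a 48-hour window = 2 days).
P(N ≤ 5) = Σ_{j=0}^{5} e^(−μ) μ^j/j! ≈ 0.5809.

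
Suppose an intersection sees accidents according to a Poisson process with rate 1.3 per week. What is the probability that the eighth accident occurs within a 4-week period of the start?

Over the interval, μ = 1.3 × 4 = 5.2 (a 4-week period = 4 weeks).
The eighth arrival falls in the interval iff at least 8 events occur there: P(S_8 ≤ t) = P(N ≥ 8) = 1 − P(N ≤ 7) ≈ 0.1551.

0.1551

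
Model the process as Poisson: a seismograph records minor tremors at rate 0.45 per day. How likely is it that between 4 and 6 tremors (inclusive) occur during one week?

0.3447

Over the interval, μ = 0.45 × 7 = 3.15 (a week = 7 days).
P(4 ≤ N ≤ 6) = Σ_{j=4}^{6} e^(−3.15) · 3.15^j/j! ≈ 0.3447.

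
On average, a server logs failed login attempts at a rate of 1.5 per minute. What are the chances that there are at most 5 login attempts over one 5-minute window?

Over the interval, μ = 1.5 × 5 = 7.5 (a 5-minute window = 5 minutes).
P(N ≤ 5) = Σ_{j=0}^{5} e^(−μ) μ^j/j! ≈ 0.2414.

0.2414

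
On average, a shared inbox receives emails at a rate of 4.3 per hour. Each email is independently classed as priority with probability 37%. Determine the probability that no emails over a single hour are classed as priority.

Thinning: the emails that are classed as priority themselves form a Poisson process with rate 0.37 × 4.3 = 1.591 per hour.
So μ = 1.591.
P(N = 0) = e^(−1.591) · 1.591^0/0! ≈ 0.2037.

0.2037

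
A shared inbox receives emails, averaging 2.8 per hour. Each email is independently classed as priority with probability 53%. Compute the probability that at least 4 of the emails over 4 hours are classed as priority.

Thinning: the emails that are classed as priority themselves form a Poisson process with rate 0.53 × 2.8 = 1.484 per hour.
Over the interval, μ = 1.484 × 4 = 5.936 (4 hours).
P(N ≥ 4) = 1 − P(N ≤ 3) ≈ 0.8430.

0.8430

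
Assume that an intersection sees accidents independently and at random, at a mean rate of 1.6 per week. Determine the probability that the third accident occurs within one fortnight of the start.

Over the interval, μ = 1.6 × 2 = 3.2 (a fortnight = 2 weeks).
The third arrival falls in the interval iff at least 3 events occur there: P(S_3 ≤ t) = P(N ≥ 3) = 1 − P(N ≤ 2) ≈ 0.6201.

0.6201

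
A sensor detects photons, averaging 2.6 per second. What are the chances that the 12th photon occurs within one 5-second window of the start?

Over the interval, μ = 2.6 × 5 = 13 (a 5-second window = 5 seconds).
The 12th arrival falls in the interval iff at least 12 events occur there: P(S_12 ≤ t) = P(N ≥ 12) = 1 − P(N ≤ 11) ≈ 0.6468.

0.6468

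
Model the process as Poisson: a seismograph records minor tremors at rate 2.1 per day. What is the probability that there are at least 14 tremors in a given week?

Over the interval, μ = 2.1 × 7 = 14.7 (a week = 7 days).
P(N ≥ 14) = 1 − P(N ≤ 13) = 1 − Σ_{j=0}^{13} e^(−μ) μ^j/j! ≈ 0.6075.

0.6075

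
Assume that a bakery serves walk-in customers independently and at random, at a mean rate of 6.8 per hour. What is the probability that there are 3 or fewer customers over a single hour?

With mean μ = 6.8 per hour,
P(N ≤ 3) = Σ_{j=0}^{3} e^(−μ) μ^j/j! ≈ 0.0928.

0.0928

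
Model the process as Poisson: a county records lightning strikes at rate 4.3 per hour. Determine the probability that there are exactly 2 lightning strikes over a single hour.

0.1254

With mean μ = 4.3 per hour,
P(N = 2) = e^(−μ) μ^2/2! = e^(−4.3) · 4.3^2/2 ≈ 0.1254.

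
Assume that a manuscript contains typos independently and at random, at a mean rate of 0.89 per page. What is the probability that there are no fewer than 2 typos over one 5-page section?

0.9364

Over the interval, μ = 0.89 × 5 = 4.45 (a 5-page section = 5 pages).
P(N ≥ 2) = 1 − P(N ≤ 1) = 1 − Σ_{j=0}^{1} e^(−μ) μ^j/j! ≈ 0.9364.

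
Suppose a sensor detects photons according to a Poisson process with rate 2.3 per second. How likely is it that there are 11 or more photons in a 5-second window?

Over the interval, μ = 2.3 × 5 = 11.5 (a 5-second window = 5 seconds).
P(N ≥ 11) = 1 − P(N ≤ 10) = 1 − Σ_{j=0}^{10} e^(−μ) μ^j/j! ≈ 0.5983.

0.5983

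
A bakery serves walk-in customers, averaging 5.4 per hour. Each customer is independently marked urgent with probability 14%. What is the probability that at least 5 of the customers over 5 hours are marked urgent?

0.3283

Thinning: the customers that are marked urgent themselves form a Poisson process with rate 0.14 × 5.4 = 0.756 per hour.
Over the interval, μ = 0.756 × 5 = 3.78 (5 hours).
P(N ≥ 5) = 1 − P(N ≤ 4) ≈ 0.3283.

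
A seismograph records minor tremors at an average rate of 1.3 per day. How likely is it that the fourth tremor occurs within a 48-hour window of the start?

0.2640

Over the interval, μ = 1.3 × 2 = 2.6 (a 48-hour window = 2 days).
The fourth arrival falls in the interval iff at least 4 events occur there: P(S_4 ≤ t) = P(N ≥ 4) = 1 − P(N ≤ 3) ≈ 0.2640.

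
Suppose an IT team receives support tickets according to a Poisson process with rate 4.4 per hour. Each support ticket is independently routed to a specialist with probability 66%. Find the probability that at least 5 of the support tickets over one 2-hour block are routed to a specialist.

Thinning: the support tickets that are routed to a specialist themselves form a Poisson process with rate 0.66 × 4.4 = 2.904 per hour.
Over the interval, μ = 2.904 × 2 = 5.808 (a 2-hour block = 2 hours).
P(N ≥ 5) = 1 − P(N ≤ 4) ≈ 0.6884.

0.6884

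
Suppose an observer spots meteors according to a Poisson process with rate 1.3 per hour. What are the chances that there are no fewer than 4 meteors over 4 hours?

Over the interval, μ = 1.3 × 4 = 5.2 (4 hours).
P(N ≥ 4) = 1 − P(N ≤ 3) = 1 − Σ_{j=0}^{3} e^(−μ) μ^j/j! ≈ 0.7619.

0.7619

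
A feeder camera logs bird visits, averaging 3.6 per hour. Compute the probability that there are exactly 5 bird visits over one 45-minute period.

Over the interval, μ = 3.6 × 0.75 = 2.7 (a 45-minute period = 0.75 hours).
P(N = 5) = e^(−μ) μ^5/5! = e^(−2.7) · 2.7^5/120 ≈ 0.0804.

0.0804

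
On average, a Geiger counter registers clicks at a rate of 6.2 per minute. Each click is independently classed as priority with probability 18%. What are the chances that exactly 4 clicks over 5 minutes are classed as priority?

Thinning: the clicks that are classed as priority themselves form a Poisson process with rate 0.18 × 6.2 = 1.116 per minute.
Over the interval, μ = 1.116 × 5 = 5.58 (5 minutes).
P(N = 4) = e^(−5.58) · 5.58^4/4! ≈ 0.1524.

0.1524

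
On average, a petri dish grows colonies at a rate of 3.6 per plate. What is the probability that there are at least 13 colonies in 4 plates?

0.6797

Over the interval, μ = 3.6 × 4 = 14.4 (4 plates).
P(N ≥ 13) = 1 − P(N ≤ 12) = 1 − Σ_{j=0}^{12} e^(−μ) μ^j/j! ≈ 0.6797.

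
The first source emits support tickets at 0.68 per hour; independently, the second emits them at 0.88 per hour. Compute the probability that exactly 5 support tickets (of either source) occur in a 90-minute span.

Independent Poisson processes superpose: combined rate λ = 0.68 + 0.88 = 1.56 per hour.
Over the interval, μ = 1.56 × 1.5 = 2.34 (a 90-minute span = 1.5 hours).
P(N = 5) = e^(−2.34) · 2.34^5/5! ≈ 0.0563.

0.0563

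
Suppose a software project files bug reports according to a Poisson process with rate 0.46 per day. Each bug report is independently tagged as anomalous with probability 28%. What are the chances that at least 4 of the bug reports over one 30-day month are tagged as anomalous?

Thinning: the bug reports that are tagged as anomalous themselves form a Poisson process with rate 0.28 × 0.46 = 0.1288 per day.
Over the interval, μ = 0.1288 × 30 = 3.864 (a 30-day month = 30 days).
P(N ≥ 4) = 1 − P(N ≤ 3) ≈ 0.5395.

0.5395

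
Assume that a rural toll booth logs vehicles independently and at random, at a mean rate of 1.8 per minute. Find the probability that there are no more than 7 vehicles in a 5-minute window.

0.3239

Over the interval, μ = 1.8 × 5 = 9 (a 5-minute window = 5 minutes).
P(N ≤ 7) = Σ_{j=0}^{7} e^(−μ) μ^j/j! ≈ 0.3239.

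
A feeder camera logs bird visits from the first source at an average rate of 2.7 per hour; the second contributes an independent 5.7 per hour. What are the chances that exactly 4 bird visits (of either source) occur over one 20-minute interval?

0.1557

Independent Poisson processes superpose: combined rate λ = 2.7 + 5.7 = 8.4 per hour.
Over the interval, μ = 8.4 × 1/3 = 2.8 (a 20-minute interval = 1/3 hours).
P(N = 4) = e^(−2.8) · 2.8^4/4! ≈ 0.1557.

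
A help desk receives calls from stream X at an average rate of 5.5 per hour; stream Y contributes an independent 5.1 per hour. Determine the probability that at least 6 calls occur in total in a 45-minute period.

0.8041

Independent Poisson processes superpose: combined rate λ = 5.5 + 5.1 = 10.6 per hour.
Over the interval, μ = 10.6 × 0.75 = 7.95 (a 45-minute period = 0.75 hours).
P(N ≥ 6) = 1 − P(N ≤ 5) ≈ 0.8041.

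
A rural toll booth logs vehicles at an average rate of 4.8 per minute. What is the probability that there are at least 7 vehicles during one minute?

With mean μ = 4.8 per minute,
P(N ≥ 7) = 1 − P(N ≤ 6) = 1 − Σ_{j=0}^{6} e^(−μ) μ^j/j! ≈ 0.2092.

0.2092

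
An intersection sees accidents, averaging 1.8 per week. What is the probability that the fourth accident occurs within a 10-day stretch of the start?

Over the interval, μ = 1.8 × 10/7 ≈ 2.57143 (a 10-day stretch = 10/7 weeks).
The fourth arrival falls in the interval iff at least 4 events occur there: P(S_4 ≤ t) = P(N ≥ 4) = 1 − P(N ≤ 3) ≈ 0.2578.

0.2578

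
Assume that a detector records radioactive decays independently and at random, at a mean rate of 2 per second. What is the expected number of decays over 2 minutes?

240

E[N] = λt = 2 × 120 = 240 (2 minutes = 120 seconds).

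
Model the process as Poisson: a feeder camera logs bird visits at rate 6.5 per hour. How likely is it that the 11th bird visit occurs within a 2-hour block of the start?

0.7483

Over the interval, μ = 6.5 × 2 = 13 (a 2-hour block = 2 hours).
The 11th arrival falls in the interval iff at least 11 events occur there: P(S_11 ≤ t) = P(N ≥ 11) = 1 − P(N ≤ 10) ≈ 0.7483.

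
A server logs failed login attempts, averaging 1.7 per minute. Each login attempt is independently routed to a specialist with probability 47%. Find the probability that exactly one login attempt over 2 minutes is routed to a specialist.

0.3233

Thinning: the login attempts that are routed to a specialist themselves form a Poisson process with rate 0.47 × 1.7 = 0.799 per minute.
Over the interval, μ = 0.799 × 2 = 1.598 (2 minutes).
P(N = 1) = e^(−1.598) · 1.598^1/1! ≈ 0.3233.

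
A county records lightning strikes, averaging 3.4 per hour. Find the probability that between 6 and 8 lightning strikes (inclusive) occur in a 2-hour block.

0.4278

Over the interval, μ = 3.4 × 2 = 6.8 (a 2-hour block = 2 hours).
P(6 ≤ N ≤ 8) = Σ_{j=6}^{8} e^(−6.8) · 6.8^j/j! ≈ 0.4278.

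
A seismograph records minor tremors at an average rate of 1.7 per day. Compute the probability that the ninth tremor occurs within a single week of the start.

0.8383

Over the interval, μ = 1.7 × 7 = 11.9 (a week = 7 days).
The ninth arrival falls in the interval iff at least 9 events occur there: P(S_9 ≤ t) = P(N ≥ 9) = 1 − P(N ≤ 8) ≈ 0.8383.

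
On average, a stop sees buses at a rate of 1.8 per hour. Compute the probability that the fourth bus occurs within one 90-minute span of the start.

0.2859

Over the interval, μ = 1.8 × 1.5 = 2.7 (a 90-minute span = 1.5 hours).
The fourth arrival falls in the interval iff at least 4 events occur there: P(S_4 ≤ t) = P(N ≥ 4) = 1 − P(N ≤ 3) ≈ 0.2859.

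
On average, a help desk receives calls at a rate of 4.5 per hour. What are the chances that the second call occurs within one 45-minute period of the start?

0.8503

Over the interval, μ = 4.5 × 0.75 = 3.375 (a 45-minute period = 0.75 hours).
The second arrival falls in the interval iff at least 2 events occur there: P(S_2 ≤ t) = P(N ≥ 2) = 1 − P(N ≤ 1) ≈ 0.8503.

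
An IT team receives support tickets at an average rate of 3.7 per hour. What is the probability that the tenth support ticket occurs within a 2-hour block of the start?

0.2123

Over the interval, μ = 3.7 × 2 = 7.4 (a 2-hour block = 2 hours).
The tenth arrival falls in the interval iff at least 10 events occur there: P(S_10 ≤ t) = P(N ≥ 10) = 1 − P(N ≤ 9) ≈ 0.2123.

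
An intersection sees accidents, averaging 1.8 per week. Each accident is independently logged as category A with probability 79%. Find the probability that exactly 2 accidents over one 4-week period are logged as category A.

Thinning: the accidents that are logged as category A themselves form a Poisson process with rate 0.79 × 1.8 = 1.422 per week.
Over the interval, μ = 1.422 × 4 = 5.688 (a 4-week period = 4 weeks).
P(N = 2) = e^(−5.688) · 5.688^2/2! ≈ 0.0548.

0.0548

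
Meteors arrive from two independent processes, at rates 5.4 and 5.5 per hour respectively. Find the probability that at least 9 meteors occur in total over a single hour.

Independent Poisson processes superpose: combined rate λ = 5.4 + 5.5 = 10.9 per hour.
So μ = 10.9.
P(N ≥ 9) = 1 − P(N ≤ 8) ≈ 0.7590.

0.7590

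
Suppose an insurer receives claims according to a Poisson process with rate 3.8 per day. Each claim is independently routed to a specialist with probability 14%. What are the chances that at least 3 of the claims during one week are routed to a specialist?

Thinning: the claims that are routed to a specialist themselves form a Poisson process with rate 0.14 × 3.8 = 0.532 per day.
Over the interval, μ = 0.532 × 7 = 3.724 (a week = 7 days).
P(N ≥ 3) = 1 − P(N ≤ 2) ≈ 0.7186.

0.7186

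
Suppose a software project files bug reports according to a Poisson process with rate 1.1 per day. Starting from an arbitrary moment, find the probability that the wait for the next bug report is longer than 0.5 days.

0.5769

The wait for the next event is exponential with rate λ = 1.1 per day.
P(T > 0.5) = e^(−λt) = e^(−1.1 × 0.5) = e^(−0.55) ≈ 0.5769.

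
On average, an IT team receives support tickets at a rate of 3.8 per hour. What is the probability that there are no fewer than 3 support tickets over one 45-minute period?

0.5424

Over the interval, μ = 3.8 × 0.75 = 2.85 (a 45-minute period = 0.75 hours).
P(N ≥ 3) = 1 − P(N ≤ 2) = 1 − Σ_{j=0}^{2} e^(−μ) μ^j/j! ≈ 0.5424.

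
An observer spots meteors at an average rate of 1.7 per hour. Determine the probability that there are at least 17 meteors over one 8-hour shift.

0.2105

Over the interval, μ = 1.7 × 8 = 13.6 (an 8-hour shift = 8 hours).
P(N ≥ 17) = 1 − P(N ≤ 16) = 1 − Σ_{j=0}^{16} e^(−μ) μ^j/j! ≈ 0.2105.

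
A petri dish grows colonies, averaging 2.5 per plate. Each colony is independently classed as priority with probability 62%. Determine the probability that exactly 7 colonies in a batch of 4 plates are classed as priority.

0.1418

Thinning: the colonies that are classed as priority themselves form a Poisson process with rate 0.62 × 2.5 = 1.55 per plate.
Over the interval, μ = 1.55 × 4 = 6.2 (a batch of 4 plates = 4 plates).
P(N = 7) = e^(−6.2) · 6.2^7/7! ≈ 0.1418.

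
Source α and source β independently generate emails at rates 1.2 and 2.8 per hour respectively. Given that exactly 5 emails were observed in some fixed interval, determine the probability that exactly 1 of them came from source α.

Given the total, each event is independently from source α with probability p = λ_α/(λ_α+λ_β) = 1.2/4 = 0.3000.
So K ~ Binomial(5, 1.2/4): P(K = 1) = C(5,1) · (1.2/4)^1 · (2.8/4)^4 ≈ 0.3601.

0.3601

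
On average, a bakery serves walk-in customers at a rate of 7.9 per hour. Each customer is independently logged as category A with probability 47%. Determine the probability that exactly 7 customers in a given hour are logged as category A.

Thinning: the customers that are logged as category A themselves form a Poisson process with rate 0.47 × 7.9 = 3.713 per hour.
So μ = 3.713.
P(N = 7) = e^(−3.713) · 3.713^7/7! ≈ 0.0471.

0.0471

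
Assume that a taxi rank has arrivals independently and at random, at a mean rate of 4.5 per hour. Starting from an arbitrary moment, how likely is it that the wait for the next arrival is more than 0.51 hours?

0.1008

The wait for the next event is exponential with rate λ = 4.5 per hour.
P(T > 0.51) = e^(−λt) = e^(−4.5 × 0.51) = e^(−2.295) ≈ 0.1008.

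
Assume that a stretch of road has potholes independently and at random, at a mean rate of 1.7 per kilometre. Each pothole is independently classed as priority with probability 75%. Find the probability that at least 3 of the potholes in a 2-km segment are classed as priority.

0.4689

Thinning: the potholes that are classed as priority themselves form a Poisson process with rate 0.75 × 1.7 = 1.275 per kilometre.
Over the interval, μ = 1.275 × 2 = 2.55 (a 2-km segment = 2 kilometres).
P(N ≥ 3) = 1 − P(N ≤ 2) ≈ 0.4689.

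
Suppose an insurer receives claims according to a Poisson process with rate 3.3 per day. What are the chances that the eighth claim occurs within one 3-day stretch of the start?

0.7706

Over the interval, μ = 3.3 × 3 = 9.9 (a 3-day stretch = 3 days).
The eighth arrival falls in the interval iff at least 8 events occur there: P(S_8 ≤ t) = P(N ≥ 8) = 1 − P(N ≤ 7) ≈ 0.7706.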